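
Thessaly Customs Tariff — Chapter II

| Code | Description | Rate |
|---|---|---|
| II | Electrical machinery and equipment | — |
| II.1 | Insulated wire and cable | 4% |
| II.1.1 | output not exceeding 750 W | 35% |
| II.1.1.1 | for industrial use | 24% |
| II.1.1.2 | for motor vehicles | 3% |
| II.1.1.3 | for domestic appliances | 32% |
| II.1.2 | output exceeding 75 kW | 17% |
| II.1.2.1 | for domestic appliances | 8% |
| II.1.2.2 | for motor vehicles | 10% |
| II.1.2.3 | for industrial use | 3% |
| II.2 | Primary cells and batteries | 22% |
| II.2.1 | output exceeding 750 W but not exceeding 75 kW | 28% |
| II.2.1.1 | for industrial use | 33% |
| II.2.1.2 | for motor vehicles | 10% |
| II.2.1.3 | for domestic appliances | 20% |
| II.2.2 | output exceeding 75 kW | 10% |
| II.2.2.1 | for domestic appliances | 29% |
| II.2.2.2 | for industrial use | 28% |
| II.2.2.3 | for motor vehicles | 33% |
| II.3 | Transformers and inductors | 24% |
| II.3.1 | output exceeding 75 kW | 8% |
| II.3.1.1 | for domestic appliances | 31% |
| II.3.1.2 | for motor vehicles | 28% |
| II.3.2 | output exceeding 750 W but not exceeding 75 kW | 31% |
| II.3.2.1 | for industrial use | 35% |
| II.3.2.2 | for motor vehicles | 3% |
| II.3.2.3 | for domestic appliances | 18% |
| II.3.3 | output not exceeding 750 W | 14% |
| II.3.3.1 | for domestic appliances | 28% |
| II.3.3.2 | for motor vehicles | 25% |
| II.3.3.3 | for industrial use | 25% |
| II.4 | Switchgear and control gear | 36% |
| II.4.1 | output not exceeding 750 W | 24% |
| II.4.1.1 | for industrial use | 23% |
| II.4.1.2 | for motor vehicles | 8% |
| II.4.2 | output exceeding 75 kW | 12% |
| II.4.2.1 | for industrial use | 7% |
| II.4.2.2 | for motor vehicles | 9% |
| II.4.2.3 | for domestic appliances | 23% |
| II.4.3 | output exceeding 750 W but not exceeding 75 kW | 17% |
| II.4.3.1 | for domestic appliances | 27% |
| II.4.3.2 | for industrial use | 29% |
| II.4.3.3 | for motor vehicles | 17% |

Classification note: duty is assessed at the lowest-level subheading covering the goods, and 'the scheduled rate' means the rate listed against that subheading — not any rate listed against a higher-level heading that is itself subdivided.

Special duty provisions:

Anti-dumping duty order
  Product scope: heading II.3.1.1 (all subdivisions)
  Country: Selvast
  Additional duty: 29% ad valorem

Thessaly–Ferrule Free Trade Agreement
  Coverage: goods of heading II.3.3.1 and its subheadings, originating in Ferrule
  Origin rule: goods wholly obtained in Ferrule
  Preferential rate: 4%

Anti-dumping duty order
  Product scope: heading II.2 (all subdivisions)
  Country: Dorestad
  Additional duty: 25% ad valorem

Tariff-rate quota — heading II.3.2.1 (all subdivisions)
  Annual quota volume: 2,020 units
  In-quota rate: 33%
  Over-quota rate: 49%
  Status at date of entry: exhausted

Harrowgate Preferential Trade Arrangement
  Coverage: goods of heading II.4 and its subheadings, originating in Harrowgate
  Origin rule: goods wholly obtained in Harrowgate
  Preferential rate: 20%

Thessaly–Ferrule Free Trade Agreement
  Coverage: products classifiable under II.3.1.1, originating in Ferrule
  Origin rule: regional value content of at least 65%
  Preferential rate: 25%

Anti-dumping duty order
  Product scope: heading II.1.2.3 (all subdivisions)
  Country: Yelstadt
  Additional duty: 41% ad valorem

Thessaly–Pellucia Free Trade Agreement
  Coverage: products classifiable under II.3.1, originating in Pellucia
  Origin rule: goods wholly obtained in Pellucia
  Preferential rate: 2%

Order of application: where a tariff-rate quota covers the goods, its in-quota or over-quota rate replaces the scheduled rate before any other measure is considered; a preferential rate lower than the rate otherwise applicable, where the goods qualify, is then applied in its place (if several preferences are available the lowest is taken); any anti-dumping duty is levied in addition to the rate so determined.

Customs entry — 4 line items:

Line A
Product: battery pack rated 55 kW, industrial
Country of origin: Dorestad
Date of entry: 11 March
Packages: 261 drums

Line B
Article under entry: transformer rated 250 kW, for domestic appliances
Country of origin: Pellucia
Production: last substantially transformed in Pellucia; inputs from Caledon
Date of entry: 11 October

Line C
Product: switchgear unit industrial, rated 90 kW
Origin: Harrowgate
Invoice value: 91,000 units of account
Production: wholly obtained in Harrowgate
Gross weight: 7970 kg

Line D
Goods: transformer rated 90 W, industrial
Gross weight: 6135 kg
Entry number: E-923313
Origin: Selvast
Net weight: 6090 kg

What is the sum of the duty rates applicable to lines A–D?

Line A: battery pack → II.2; rated 55 kW → II.2.1; industrial → II.2.1.1. Scheduled 33%. anti-dumping (Dorestad, II.2): +25%; total 33% + 25% = 58%. → 58%.
Line B: transformer → II.3; rated 250 kW → II.3.1; for domestic appliances → II.3.1.1. Scheduled 31%. Pellucia agreement on II.3.1: not wholly obtained. → 31%.
Line C: switchgear unit → II.4; rated 90 kW → II.4.2; industrial → II.4.2.1. Scheduled 7%. Harrowgate agreement on II.4: wholly obtained → 20% available; preference 20% not lower than 7% → no reduction. → 7%.
Line D: transformer → II.3; rated 90 W → II.3.3; industrial → II.3.3.3. Scheduled 25%. No special measure applies. → 25%.
Sum: 58% + 31% + 7% + 25% = 121%.

121%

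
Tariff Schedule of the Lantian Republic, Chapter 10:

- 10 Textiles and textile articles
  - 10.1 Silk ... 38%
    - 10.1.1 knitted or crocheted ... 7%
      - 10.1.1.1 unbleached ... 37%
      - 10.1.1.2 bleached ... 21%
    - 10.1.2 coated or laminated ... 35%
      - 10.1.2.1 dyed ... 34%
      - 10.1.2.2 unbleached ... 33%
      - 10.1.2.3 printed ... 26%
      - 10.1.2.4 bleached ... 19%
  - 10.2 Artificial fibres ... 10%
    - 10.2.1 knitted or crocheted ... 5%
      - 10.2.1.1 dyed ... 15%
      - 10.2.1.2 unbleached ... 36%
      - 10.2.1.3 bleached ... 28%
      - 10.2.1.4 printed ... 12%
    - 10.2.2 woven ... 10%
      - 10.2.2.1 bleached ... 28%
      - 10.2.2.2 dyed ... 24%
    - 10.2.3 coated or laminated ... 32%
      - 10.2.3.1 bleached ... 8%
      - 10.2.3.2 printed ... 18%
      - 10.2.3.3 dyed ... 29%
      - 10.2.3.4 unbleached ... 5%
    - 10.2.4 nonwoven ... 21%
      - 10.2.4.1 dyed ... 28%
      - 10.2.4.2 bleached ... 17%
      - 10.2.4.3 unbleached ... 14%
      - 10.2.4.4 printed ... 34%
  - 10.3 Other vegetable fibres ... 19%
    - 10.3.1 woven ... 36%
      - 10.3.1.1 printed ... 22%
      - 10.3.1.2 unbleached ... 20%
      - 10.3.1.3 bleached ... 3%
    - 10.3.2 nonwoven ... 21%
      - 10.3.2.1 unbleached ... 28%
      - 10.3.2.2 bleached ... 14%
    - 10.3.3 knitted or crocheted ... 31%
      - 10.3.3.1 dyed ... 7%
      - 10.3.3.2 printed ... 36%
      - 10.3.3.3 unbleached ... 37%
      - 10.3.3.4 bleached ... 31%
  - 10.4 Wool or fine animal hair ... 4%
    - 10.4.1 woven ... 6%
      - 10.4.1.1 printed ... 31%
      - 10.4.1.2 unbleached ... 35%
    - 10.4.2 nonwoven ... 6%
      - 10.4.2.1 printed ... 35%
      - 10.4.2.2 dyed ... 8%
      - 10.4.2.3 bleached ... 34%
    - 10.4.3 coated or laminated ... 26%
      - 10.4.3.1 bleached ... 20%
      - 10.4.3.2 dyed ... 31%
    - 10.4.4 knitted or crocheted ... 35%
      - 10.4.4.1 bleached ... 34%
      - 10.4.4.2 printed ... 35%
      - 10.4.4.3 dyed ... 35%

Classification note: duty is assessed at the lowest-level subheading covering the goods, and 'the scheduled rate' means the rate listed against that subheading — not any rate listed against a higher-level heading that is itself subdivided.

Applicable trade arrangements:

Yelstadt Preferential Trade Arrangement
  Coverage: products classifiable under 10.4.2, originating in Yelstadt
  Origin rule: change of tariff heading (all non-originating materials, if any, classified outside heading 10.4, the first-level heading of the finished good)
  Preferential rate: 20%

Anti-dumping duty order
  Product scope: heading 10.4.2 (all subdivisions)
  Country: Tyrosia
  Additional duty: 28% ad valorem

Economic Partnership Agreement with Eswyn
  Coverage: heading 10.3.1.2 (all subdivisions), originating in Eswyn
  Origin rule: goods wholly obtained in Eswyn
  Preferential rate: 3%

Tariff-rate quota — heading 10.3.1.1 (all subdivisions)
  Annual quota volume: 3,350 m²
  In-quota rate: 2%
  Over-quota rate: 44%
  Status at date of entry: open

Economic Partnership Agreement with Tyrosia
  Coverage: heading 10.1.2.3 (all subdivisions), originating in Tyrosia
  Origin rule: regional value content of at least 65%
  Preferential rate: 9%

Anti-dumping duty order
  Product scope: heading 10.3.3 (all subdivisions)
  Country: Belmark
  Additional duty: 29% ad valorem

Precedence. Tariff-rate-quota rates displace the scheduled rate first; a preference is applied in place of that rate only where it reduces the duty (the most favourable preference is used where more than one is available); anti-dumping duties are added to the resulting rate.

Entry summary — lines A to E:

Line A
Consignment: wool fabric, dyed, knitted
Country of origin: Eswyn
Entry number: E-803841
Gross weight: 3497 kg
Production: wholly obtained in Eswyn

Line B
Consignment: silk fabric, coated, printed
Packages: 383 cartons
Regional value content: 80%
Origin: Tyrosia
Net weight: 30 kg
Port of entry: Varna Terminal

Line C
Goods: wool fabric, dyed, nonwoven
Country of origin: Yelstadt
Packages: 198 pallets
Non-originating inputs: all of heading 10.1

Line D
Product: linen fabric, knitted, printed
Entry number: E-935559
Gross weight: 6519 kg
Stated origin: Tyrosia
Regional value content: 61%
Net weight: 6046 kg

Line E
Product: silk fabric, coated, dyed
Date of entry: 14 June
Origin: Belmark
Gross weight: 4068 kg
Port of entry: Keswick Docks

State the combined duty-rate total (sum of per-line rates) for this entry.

122%

Line A: wool → 10.4; knitted → 10.4.4; dyed → 10.4.4.3. Scheduled 35%. Eswyn agreement on 10.3.1.2: 10.4.4.3 not covered. → 35%.
Line B: silk → 10.1; coated → 10.1.2; printed → 10.1.2.3. Scheduled 26%. Tyrosia agreement on 10.1.2.3: RVC ≥ 65% → 9% available; preferential 9%. → 9%.
Line C: wool → 10.4; nonwoven → 10.4.2; dyed → 10.4.2.2. Scheduled 8%. Yelstadt agreement on 10.4.2: CTH met → 20% available; preference 20% not lower than 8% → no reduction. → 8%.
Line D: linen → 10.3; knitted → 10.3.3; printed → 10.3.3.2. Scheduled 36%. Tyrosia agreement on 10.1.2.3: 10.3.3.2 not covered. → 36%.
Line E: silk → 10.1; coated → 10.1.2; dyed → 10.1.2.1. Scheduled 34%. No special measure applies. → 34%.
Sum: 35% + 9% + 8% + 36% + 34% = 122%.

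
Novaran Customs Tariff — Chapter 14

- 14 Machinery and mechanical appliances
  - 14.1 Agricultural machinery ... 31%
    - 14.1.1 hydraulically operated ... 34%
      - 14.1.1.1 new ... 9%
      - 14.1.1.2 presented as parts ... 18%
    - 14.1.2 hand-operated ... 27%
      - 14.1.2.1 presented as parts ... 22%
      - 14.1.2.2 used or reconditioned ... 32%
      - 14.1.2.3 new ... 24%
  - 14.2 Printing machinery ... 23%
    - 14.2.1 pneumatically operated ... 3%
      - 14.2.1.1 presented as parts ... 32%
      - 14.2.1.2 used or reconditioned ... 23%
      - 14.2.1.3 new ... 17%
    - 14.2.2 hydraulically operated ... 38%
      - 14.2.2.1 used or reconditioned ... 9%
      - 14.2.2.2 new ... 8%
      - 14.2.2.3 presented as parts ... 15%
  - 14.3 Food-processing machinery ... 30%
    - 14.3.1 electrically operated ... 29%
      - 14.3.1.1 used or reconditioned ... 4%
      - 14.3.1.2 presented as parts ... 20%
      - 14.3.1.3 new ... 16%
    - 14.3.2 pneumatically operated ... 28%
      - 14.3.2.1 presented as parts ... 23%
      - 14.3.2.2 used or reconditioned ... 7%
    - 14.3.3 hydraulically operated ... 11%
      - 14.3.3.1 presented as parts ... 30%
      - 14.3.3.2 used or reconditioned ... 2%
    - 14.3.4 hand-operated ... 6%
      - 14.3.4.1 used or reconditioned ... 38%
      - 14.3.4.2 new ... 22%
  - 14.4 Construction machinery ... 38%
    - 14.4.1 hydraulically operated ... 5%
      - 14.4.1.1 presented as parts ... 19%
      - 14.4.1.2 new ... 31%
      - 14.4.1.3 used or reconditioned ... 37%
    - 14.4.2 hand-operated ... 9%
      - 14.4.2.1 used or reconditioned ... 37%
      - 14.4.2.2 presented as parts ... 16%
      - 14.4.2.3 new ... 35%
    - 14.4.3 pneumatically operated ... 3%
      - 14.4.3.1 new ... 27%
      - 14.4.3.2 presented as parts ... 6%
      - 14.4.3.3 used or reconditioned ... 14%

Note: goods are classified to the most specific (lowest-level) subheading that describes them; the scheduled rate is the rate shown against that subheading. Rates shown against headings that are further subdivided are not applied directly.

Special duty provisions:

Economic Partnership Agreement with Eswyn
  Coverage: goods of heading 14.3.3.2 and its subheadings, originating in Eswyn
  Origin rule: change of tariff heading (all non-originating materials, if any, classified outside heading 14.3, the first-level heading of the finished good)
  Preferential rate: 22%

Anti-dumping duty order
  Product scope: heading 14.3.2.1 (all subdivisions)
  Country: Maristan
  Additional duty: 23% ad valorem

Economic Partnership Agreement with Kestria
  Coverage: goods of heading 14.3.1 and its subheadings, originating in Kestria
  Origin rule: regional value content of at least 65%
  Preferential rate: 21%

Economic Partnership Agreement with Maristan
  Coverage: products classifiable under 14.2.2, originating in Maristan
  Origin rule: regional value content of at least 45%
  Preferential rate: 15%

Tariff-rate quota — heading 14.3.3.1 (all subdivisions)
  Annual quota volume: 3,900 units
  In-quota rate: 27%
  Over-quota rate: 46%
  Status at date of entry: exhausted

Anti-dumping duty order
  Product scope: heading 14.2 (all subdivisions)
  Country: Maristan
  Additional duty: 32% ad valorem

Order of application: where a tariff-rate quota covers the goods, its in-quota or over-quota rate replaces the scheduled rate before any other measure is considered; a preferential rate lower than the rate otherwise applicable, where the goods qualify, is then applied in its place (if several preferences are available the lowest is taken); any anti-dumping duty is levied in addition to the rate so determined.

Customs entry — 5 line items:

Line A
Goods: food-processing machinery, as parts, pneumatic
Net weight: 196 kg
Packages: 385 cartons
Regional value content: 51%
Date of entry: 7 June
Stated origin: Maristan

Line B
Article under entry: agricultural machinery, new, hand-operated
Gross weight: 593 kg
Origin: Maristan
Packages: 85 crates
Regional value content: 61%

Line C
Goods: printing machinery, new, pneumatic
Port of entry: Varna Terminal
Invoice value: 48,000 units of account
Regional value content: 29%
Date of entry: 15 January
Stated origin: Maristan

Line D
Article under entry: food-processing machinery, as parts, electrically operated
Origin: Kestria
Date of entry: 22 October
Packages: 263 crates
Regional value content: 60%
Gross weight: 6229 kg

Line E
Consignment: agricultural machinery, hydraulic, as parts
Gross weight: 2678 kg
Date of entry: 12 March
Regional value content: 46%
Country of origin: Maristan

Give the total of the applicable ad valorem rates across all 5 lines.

157%

Line A: food-processing → 14.3; pneumatic → 14.3.2; as parts → 14.3.2.1. Scheduled 23%. Maristan agreement on 14.2.2: 14.3.2.1 not covered; anti-dumping (Maristan, 14.3.2.1): +23%; total 23% + 23% = 46%. → 46%.
Line B: agricultural → 14.1; hand-operated → 14.1.2; new → 14.1.2.3. Scheduled 24%. Maristan agreement on 14.2.2: 14.1.2.3 not covered. → 24%.
Line C: printing → 14.2; pneumatic → 14.2.1; new → 14.2.1.3. Scheduled 17%. Maristan agreement on 14.2.2: 14.2.1.3 not covered; anti-dumping (Maristan, 14.2): +32%; total 17% + 32% = 49%. → 49%.
Line D: food-processing → 14.3; electrically operated → 14.3.1; as parts → 14.3.1.2. Scheduled 20%. Kestria agreement on 14.3.1: RVC < 65%. → 20%.
Line E: agricultural → 14.1; hydraulic → 14.1.1; as parts → 14.1.1.2. Scheduled 18%. Maristan agreement on 14.2.2: 14.1.1.2 not covered. → 18%.
Sum: 46% + 24% + 49% + 20% + 18% = 157%.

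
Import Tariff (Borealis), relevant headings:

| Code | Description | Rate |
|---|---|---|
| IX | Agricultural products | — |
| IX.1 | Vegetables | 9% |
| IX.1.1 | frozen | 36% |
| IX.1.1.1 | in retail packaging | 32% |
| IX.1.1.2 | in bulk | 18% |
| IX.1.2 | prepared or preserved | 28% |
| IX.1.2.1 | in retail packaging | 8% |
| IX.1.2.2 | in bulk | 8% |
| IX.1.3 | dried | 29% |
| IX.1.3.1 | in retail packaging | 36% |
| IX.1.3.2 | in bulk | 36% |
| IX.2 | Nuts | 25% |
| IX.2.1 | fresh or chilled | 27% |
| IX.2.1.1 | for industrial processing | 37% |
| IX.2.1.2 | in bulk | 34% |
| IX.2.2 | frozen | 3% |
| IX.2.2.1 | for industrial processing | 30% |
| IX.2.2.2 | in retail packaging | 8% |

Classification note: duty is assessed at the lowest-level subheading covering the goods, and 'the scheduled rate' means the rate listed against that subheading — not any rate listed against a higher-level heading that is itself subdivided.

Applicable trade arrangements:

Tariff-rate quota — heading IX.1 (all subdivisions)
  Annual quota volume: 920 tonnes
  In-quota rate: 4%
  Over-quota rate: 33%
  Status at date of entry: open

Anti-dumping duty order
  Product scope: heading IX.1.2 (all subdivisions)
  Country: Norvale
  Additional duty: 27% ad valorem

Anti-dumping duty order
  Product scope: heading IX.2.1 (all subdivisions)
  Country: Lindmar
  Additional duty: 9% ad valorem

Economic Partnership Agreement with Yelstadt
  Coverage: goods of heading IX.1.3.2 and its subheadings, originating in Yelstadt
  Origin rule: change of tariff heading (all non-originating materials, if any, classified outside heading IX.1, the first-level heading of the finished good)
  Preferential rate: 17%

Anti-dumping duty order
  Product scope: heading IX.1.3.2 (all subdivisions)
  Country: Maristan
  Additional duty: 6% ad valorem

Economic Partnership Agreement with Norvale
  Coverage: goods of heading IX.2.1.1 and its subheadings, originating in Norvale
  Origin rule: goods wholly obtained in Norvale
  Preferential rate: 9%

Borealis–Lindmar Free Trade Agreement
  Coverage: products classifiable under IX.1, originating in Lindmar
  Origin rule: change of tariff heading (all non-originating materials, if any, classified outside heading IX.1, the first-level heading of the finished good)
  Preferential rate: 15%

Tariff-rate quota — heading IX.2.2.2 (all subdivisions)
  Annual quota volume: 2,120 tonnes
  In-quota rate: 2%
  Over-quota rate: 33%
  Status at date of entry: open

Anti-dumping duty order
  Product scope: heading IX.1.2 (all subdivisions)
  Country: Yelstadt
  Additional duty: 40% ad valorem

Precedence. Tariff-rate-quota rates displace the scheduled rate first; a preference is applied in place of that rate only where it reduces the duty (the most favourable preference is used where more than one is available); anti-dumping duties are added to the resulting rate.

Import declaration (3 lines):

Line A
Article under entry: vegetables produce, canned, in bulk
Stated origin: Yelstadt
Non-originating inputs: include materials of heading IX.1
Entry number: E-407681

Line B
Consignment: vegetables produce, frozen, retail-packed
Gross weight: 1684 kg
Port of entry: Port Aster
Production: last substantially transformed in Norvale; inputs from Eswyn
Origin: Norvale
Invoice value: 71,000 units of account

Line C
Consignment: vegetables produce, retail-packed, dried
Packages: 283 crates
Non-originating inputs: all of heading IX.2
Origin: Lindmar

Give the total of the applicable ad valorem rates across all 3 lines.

52%

Line A: vegetables → IX.1; canned → IX.1.2; in bulk → IX.1.2.2. Scheduled 8%. quota on IX.1 open → in-quota 4%; Yelstadt agreement on IX.1.3.2: IX.1.2.2 not covered; anti-dumping (Yelstadt, IX.1.2): +40%; total 4% + 40% = 44%. → 44%.
Line B: vegetables → IX.1; frozen → IX.1.1; retail-packed → IX.1.1.1. Scheduled 32%. quota on IX.1 open → in-quota 4%; Norvale agreement on IX.2.1.1: IX.1.1.1 not covered. → 4%.
Line C: vegetables → IX.1; dried → IX.1.3; retail-packed → IX.1.3.1. Scheduled 36%. quota on IX.1 open → in-quota 4%; Lindmar agreement on IX.1: CTH met → 15% available; preference 15% not lower than 4% → no reduction. → 4%.
Sum: 44% + 4% + 4% = 52%.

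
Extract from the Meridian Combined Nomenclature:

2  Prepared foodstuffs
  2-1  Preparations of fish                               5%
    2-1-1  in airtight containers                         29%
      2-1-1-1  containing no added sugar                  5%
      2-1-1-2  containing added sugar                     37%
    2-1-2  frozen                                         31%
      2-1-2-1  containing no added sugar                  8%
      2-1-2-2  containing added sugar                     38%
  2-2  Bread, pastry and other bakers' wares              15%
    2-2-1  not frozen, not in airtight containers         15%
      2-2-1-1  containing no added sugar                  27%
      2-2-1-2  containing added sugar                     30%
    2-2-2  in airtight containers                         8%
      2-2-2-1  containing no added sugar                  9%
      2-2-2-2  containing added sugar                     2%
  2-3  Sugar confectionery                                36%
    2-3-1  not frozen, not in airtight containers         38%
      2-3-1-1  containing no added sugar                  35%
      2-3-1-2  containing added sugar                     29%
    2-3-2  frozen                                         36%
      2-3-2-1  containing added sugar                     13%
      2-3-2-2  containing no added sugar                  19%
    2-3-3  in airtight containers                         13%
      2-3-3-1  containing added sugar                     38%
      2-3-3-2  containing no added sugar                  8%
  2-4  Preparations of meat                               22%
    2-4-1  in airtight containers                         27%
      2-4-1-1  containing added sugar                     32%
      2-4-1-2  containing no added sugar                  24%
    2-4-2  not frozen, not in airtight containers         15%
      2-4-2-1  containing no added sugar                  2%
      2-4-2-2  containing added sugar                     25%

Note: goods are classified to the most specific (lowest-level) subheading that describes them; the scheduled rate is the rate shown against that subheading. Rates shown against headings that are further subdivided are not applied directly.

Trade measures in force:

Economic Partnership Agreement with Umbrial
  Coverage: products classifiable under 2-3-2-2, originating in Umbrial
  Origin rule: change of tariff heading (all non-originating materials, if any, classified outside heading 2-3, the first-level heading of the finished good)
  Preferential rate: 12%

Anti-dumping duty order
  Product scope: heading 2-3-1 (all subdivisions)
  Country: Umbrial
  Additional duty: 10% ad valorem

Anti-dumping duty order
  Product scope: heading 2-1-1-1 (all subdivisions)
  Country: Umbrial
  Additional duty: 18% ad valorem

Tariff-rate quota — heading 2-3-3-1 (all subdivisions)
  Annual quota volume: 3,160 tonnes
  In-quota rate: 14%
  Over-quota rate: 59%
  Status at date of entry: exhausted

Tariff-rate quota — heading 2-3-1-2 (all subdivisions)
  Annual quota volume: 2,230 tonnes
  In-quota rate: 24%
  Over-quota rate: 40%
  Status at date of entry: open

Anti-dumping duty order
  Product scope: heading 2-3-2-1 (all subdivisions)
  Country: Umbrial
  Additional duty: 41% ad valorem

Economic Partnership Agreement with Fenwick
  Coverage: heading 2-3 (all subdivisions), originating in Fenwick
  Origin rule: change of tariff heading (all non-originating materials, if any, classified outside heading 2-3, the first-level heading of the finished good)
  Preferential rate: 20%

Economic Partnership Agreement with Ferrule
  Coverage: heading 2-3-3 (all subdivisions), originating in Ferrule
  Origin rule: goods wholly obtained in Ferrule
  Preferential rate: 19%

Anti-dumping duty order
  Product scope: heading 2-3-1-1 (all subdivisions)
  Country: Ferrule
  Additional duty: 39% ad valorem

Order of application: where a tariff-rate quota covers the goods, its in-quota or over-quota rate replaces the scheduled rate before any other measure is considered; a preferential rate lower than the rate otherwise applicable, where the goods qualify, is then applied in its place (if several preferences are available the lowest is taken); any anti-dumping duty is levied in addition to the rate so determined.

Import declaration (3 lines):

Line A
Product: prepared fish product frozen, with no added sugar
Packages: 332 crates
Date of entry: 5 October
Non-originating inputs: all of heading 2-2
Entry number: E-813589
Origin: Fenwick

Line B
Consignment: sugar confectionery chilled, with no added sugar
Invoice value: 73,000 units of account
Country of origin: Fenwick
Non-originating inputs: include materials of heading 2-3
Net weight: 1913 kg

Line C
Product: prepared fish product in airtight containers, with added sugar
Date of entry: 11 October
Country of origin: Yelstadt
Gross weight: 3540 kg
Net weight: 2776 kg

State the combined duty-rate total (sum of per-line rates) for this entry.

Line A: prepared fish product → 2-1; frozen → 2-1-2; with no added sugar → 2-1-2-1. Scheduled 8%. Fenwick agreement on 2-3: 2-1-2-1 not covered. → 8%.
Line B: sugar confectionery → 2-3; chilled → 2-3-1; with no added sugar → 2-3-1-1. Scheduled 35%. Fenwick agreement on 2-3: CTH not met. → 35%.
Line C: prepared fish product → 2-1; in airtight containers → 2-1-1; with added sugar → 2-1-1-2. Scheduled 37%. No special measure applies. → 37%.
Sum: 8% + 35% + 37% = 80%.

80%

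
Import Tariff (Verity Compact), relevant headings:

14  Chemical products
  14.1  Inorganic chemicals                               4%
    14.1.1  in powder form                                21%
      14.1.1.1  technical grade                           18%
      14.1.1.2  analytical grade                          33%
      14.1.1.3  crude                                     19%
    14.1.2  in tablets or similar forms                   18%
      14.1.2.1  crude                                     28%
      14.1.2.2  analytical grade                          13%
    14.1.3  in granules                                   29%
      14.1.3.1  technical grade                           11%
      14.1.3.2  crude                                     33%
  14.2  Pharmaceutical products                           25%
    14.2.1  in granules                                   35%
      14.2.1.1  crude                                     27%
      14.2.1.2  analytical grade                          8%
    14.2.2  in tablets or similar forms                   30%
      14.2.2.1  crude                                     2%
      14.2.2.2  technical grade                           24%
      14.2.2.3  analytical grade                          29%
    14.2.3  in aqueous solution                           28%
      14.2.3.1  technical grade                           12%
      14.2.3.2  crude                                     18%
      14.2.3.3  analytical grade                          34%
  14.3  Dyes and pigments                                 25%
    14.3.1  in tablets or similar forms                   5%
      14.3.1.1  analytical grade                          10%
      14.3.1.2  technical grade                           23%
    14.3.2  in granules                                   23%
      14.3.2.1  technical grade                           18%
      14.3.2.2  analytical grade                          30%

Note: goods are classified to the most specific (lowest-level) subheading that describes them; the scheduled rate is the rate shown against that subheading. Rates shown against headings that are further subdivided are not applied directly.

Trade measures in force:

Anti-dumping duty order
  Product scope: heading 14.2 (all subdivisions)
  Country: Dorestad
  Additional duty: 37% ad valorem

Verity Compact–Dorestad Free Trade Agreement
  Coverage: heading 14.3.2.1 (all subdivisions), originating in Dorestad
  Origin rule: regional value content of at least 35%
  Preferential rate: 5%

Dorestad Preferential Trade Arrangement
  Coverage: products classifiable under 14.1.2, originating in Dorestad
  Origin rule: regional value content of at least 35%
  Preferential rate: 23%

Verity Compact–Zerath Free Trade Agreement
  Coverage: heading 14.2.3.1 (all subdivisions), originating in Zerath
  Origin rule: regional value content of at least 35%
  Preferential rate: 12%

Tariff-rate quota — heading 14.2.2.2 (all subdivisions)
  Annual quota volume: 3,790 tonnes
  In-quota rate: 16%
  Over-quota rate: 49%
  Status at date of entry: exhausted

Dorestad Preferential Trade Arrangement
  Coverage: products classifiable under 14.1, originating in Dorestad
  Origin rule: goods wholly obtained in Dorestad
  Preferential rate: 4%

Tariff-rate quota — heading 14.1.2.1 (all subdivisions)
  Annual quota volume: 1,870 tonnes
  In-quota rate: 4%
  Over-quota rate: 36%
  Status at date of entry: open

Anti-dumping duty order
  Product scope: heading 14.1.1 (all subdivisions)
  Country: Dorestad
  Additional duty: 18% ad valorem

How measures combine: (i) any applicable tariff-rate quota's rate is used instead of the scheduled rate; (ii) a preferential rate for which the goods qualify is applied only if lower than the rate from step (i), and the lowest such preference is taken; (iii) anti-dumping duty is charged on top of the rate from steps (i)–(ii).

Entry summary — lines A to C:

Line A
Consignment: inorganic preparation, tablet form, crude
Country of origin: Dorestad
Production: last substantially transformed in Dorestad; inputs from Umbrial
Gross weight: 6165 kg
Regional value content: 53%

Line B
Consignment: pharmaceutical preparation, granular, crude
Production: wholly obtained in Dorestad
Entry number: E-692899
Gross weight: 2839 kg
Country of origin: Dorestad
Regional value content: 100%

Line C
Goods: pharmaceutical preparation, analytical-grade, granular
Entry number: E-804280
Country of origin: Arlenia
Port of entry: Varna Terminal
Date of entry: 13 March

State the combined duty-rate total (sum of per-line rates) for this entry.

Line A: inorganic → 14.1; tablet form → 14.1.2; crude → 14.1.2.1. Scheduled 28%. quota on 14.1.2.1 open → in-quota 4%; Dorestad agreement on 14.3.2.1: 14.1.2.1 not covered; Dorestad agreement on 14.1.2: RVC ≥ 35% → 23% available; Dorestad agreement on 14.1: not wholly obtained; preference 23% not lower than 4% → no reduction. → 4%.
Line B: pharmaceutical → 14.2; granular → 14.2.1; crude → 14.2.1.1. Scheduled 27%. Dorestad agreement on 14.3.2.1: 14.2.1.1 not covered; Dorestad agreement on 14.1.2: 14.2.1.1 not covered; Dorestad agreement on 14.1: 14.2.1.1 not covered; anti-dumping (Dorestad, 14.2): +37%; total 27% + 37% = 64%. → 64%.
Line C: pharmaceutical → 14.2; granular → 14.2.1; analytical-grade → 14.2.1.2. Scheduled 8%. No special measure applies. → 8%.
Sum: 4% + 64% + 8% = 76%.

76%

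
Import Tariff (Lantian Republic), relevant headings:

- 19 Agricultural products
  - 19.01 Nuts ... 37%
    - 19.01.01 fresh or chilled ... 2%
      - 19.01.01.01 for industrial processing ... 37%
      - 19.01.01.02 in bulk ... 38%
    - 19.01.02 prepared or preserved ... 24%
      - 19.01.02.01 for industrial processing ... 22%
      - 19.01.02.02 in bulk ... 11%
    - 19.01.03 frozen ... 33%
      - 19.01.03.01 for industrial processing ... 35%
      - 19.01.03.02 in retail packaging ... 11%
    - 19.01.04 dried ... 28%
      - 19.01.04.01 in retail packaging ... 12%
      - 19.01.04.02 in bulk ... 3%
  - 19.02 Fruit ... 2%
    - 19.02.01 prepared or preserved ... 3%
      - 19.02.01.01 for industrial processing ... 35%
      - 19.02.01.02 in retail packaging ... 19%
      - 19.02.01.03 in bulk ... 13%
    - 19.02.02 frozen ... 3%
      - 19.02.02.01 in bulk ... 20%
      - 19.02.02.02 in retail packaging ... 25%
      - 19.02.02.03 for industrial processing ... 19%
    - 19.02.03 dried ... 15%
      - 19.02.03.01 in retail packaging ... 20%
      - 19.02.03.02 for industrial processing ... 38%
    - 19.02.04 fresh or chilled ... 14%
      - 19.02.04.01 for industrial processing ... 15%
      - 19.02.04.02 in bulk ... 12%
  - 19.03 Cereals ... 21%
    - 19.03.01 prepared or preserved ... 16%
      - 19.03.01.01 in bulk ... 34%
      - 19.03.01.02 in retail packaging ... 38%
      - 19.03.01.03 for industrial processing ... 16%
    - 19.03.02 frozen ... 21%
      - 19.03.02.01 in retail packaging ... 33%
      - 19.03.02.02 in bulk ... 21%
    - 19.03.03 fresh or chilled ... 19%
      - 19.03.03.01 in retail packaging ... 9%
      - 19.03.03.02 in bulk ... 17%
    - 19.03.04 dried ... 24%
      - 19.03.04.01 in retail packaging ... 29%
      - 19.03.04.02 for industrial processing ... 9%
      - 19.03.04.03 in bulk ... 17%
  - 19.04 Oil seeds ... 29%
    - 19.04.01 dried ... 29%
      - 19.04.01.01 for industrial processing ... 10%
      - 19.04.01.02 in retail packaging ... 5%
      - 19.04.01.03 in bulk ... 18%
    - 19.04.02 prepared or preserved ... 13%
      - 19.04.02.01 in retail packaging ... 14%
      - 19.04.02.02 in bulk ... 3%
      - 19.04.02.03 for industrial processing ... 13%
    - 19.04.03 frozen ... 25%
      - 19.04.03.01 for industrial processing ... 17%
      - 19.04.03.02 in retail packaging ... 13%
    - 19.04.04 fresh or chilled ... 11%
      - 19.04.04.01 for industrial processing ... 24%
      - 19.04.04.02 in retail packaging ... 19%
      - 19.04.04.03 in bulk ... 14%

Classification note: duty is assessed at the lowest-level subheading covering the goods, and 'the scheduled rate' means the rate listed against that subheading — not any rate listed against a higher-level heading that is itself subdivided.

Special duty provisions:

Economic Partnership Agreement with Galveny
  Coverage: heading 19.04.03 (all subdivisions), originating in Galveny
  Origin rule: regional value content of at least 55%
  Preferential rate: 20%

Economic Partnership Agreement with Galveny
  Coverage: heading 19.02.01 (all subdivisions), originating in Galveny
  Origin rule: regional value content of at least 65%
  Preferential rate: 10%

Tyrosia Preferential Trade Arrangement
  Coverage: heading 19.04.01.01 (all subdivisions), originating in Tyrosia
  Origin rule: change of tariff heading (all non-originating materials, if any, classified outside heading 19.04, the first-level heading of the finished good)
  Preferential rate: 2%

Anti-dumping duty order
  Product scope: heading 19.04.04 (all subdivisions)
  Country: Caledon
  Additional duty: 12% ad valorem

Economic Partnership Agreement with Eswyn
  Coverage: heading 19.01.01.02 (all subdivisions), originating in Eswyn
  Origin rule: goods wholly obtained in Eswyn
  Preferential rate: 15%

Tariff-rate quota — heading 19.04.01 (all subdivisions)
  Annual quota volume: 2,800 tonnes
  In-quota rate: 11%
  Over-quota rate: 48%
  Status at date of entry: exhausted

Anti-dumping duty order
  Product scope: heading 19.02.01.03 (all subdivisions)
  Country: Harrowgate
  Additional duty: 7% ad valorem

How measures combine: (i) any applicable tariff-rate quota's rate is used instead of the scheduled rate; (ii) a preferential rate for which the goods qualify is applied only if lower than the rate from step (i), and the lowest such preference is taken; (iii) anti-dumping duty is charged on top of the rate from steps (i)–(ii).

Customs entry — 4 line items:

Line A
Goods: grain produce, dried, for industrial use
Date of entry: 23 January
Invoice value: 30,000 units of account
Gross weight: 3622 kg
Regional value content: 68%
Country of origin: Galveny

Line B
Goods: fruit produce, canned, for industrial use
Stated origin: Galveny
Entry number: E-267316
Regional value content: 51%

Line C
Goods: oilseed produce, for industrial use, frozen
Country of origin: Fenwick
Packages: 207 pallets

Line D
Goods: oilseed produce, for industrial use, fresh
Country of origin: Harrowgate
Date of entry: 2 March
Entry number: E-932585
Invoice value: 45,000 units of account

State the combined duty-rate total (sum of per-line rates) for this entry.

Line A: grain → 19.03; dried → 19.03.04; for industrial use → 19.03.04.02. Scheduled 9%. Galveny agreement on 19.04.03: 19.03.04.02 not covered; Galveny agreement on 19.02.01: 19.03.04.02 not covered. → 9%.
Line B: fruit → 19.02; canned → 19.02.01; for industrial use → 19.02.01.01. Scheduled 35%. Galveny agreement on 19.04.03: 19.02.01.01 not covered; Galveny agreement on 19.02.01: RVC < 65%. → 35%.
Line C: oilseed → 19.04; frozen → 19.04.03; for industrial use → 19.04.03.01. Scheduled 17%. No special measure applies. → 17%.
Line D: oilseed → 19.04; fresh → 19.04.04; for industrial use → 19.04.04.01. Scheduled 24%. No special measure applies. → 24%.
Sum: 9% + 35% + 17% + 24% = 85%.

85%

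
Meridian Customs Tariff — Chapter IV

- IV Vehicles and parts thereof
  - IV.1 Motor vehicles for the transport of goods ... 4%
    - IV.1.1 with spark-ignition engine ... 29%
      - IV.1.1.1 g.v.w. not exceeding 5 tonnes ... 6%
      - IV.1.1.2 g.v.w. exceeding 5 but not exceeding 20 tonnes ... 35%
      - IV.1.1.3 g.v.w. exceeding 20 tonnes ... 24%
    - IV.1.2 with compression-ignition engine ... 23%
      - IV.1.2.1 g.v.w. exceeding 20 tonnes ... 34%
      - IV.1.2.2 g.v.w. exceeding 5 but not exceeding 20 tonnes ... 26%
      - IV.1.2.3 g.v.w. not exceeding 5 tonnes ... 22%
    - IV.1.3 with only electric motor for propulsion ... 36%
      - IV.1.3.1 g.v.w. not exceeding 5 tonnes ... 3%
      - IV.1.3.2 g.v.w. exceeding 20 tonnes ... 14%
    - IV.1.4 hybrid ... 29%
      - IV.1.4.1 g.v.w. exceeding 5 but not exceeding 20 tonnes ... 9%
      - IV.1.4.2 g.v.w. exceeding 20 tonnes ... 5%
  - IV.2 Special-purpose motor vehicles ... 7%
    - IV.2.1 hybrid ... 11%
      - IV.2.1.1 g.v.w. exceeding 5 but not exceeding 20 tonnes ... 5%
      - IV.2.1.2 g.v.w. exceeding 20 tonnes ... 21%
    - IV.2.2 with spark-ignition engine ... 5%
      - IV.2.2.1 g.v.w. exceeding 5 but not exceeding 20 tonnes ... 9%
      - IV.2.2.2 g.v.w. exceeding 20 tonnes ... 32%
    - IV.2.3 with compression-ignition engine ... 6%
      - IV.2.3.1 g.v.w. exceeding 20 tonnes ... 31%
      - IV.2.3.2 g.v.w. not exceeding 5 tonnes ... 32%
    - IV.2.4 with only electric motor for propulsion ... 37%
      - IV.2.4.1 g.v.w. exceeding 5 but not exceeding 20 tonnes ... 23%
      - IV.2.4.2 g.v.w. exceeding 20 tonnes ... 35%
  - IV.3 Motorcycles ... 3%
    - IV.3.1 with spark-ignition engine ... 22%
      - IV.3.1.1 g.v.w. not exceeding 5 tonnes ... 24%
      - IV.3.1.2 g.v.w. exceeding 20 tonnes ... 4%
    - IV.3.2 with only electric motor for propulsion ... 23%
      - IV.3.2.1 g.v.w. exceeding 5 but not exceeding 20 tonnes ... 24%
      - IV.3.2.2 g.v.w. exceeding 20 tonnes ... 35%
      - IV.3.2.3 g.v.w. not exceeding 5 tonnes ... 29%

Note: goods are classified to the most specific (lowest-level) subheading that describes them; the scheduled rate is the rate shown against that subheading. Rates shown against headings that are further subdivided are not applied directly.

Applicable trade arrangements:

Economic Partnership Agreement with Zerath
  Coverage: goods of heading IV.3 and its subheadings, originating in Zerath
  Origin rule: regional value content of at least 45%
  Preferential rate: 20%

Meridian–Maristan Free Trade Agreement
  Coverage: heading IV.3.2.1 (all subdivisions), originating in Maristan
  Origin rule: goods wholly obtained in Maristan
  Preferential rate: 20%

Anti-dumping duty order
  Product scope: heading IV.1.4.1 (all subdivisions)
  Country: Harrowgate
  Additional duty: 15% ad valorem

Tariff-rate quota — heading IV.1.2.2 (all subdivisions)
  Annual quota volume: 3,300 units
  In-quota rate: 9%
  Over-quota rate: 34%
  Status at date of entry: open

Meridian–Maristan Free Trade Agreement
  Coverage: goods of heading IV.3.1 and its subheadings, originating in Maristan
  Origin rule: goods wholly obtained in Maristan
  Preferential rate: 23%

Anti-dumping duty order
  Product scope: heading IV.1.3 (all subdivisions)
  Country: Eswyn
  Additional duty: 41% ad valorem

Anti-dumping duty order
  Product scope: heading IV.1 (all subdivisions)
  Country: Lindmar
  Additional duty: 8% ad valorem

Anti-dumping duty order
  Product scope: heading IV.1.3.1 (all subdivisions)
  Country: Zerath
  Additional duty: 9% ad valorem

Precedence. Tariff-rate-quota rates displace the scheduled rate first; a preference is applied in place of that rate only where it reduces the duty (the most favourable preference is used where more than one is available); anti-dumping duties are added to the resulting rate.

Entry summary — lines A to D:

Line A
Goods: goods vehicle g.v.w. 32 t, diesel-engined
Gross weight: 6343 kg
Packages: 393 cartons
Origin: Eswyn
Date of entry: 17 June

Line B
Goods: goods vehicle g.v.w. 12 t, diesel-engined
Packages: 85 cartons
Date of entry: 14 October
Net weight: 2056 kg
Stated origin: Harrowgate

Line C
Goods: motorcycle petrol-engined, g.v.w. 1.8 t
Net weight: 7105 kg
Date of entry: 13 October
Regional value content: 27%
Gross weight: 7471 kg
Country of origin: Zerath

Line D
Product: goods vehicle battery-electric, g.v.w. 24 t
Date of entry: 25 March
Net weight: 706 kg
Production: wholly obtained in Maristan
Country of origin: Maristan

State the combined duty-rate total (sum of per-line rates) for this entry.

81%

Line A: goods vehicle → IV.1; diesel-engined → IV.1.2; g.v.w. 32 t → IV.1.2.1. Scheduled 34%. No special measure applies. → 34%.
Line B: goods vehicle → IV.1; diesel-engined → IV.1.2; g.v.w. 12 t → IV.1.2.2. Scheduled 26%. quota on IV.1.2.2 open → in-quota 9%. → 9%.
Line C: motorcycle → IV.3; petrol-engined → IV.3.1; g.v.w. 1.8 t → IV.3.1.1. Scheduled 24%. Zerath agreement on IV.3: RVC < 45%. → 24%.
Line D: goods vehicle → IV.1; battery-electric → IV.1.3; g.v.w. 24 t → IV.1.3.2. Scheduled 14%. Maristan agreement on IV.3.2.1: IV.1.3.2 not covered; Maristan agreement on IV.3.1: IV.1.3.2 not covered. → 14%.
Sum: 34% + 9% + 24% + 14% = 81%.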